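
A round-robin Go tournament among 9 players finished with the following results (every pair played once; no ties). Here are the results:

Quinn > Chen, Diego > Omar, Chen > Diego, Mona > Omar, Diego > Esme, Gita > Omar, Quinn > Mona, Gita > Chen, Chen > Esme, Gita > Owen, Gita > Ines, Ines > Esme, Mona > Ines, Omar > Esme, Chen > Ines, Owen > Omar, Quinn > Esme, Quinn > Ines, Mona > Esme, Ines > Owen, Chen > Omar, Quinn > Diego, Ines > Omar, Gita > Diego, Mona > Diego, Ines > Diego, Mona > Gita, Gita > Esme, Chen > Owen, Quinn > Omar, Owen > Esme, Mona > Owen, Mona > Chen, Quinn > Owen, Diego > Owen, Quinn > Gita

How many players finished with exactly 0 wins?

Win totals: Omar 1, Quinn 8, Chen 5, Mona 7, Gita 6, Ines 4, Diego 3, Esme 0, Owen 2.
Exactly 0: Esme — 1 player.

1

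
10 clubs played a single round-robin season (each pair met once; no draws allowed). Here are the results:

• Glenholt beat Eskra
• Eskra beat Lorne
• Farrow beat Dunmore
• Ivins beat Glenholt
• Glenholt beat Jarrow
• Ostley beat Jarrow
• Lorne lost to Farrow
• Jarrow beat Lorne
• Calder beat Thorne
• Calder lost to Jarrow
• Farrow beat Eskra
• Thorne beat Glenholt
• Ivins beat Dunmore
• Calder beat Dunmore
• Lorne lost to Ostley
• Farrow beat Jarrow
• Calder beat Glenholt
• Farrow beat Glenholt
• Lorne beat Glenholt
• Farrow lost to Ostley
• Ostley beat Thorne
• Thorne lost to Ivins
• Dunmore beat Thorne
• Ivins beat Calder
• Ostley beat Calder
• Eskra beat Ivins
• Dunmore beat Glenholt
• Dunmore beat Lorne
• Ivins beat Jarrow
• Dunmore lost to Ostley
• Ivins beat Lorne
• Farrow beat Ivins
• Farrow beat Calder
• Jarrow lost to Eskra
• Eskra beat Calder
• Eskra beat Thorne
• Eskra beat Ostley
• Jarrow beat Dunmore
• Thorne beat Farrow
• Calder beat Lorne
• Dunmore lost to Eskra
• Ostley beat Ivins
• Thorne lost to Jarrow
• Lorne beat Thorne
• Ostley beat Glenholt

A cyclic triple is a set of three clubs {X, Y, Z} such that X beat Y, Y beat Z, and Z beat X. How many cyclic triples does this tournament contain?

Win totals: Calder 4, Eskra 7, Farrow 7, Lorne 2, Jarrow 4, Ivins 6, Dunmore 3, Glenholt 2, Thorne 2, Ostley 8.
A club with w wins dominates both others in C(w,2) triples; summing gives 6 + 21 + 21 + 1 + 6 + 15 + 3 + 1 + 1 + 28 = 103 transitive triples.
Total triples C(10,3) = 120, so cyclic triples = 120 − 103 = 17.

17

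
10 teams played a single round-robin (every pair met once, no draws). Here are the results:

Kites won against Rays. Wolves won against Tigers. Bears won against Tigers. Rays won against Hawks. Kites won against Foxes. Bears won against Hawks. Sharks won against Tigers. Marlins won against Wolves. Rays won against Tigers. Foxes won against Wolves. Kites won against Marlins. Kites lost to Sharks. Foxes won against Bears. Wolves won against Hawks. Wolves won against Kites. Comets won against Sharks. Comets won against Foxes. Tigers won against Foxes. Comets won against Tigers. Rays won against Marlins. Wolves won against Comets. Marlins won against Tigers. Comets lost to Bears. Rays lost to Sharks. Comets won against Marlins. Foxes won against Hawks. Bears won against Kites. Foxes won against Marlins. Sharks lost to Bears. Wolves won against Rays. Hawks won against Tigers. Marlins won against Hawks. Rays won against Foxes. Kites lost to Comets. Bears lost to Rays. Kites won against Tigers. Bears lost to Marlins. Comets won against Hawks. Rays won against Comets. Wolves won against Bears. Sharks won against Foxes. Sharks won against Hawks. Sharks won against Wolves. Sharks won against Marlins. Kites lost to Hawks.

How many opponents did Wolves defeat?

Wolves' results: beat Comets, Tigers, Rays, Kites, Hawks, Bears; lost to Marlins, Sharks, Foxes.
That is 6 wins.

6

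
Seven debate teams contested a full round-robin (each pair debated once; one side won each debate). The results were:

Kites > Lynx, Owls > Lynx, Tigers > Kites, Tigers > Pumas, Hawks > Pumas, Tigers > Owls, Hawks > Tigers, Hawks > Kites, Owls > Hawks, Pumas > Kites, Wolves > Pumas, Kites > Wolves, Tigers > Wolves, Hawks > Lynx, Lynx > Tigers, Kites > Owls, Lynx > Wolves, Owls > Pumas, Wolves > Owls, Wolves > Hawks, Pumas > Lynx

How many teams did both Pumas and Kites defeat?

1

Pumas beat: Kites, Lynx.
Kites beat: Owls, Lynx, Wolves.
Both beat: Lynx — 1.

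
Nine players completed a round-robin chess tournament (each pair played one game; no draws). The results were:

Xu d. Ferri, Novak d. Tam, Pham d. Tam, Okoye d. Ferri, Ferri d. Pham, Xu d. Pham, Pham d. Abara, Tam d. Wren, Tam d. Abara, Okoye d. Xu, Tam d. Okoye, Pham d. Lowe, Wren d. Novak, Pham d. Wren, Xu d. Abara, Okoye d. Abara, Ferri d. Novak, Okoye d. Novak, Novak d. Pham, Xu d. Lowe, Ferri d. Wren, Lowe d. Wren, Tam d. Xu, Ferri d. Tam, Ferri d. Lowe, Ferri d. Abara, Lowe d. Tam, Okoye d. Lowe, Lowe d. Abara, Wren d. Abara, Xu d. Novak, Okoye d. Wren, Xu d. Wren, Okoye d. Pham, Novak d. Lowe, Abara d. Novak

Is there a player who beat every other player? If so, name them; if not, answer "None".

None

Highest win total is Okoye with 7 (out of 8 possible).
Okoye lost to Tam, so no player went undefeated.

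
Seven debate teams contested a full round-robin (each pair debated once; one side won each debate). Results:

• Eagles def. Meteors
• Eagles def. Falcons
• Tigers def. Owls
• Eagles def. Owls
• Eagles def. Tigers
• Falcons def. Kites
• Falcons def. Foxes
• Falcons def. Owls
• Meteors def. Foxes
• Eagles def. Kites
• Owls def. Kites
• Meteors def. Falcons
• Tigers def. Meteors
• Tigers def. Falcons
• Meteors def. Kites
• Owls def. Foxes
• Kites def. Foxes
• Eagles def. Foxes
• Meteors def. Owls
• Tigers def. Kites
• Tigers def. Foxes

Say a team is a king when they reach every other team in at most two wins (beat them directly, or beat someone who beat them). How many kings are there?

Eagles reaches everyone (king).
Falcons cannot reach Eagles, Meteors, Tigers in two steps.
Meteors cannot reach Eagles, Tigers in two steps.
Kites cannot reach Eagles, Falcons, Meteors, Owls, Tigers in two steps.
Owls cannot reach Eagles, Falcons, Meteors, Tigers in two steps.
Foxes cannot reach Eagles, Falcons, Meteors, Kites, Owls, Tigers in two steps.
Tigers cannot reach Eagles in two steps.
Kings: Eagles — 1.

1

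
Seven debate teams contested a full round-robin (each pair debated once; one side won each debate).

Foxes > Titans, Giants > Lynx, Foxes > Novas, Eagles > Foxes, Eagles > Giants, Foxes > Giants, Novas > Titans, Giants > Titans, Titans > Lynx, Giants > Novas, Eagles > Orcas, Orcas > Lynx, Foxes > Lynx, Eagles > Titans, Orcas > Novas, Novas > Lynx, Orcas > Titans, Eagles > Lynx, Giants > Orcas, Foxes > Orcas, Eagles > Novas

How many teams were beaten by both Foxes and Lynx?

0

Foxes beat: Giants, Orcas, Novas, Lynx, Titans.
Lynx beat: no one.
No one was beaten by both.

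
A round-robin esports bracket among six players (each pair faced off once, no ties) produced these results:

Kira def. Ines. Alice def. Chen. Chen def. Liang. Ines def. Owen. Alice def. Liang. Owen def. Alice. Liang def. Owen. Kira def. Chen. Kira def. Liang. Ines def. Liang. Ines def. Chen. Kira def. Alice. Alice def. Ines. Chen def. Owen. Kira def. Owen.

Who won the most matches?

Kira

Win totals: Alice 3, Liang 1, Chen 2, Kira 5, Owen 1, Ines 3.
Kira leads with 5 wins (next highest: 3).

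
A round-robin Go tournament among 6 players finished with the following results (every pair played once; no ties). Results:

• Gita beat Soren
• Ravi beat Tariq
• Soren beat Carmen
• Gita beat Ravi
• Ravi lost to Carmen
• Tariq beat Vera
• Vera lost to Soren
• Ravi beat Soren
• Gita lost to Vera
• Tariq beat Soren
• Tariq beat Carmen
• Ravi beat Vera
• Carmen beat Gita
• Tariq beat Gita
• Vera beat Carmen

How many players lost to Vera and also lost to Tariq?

2

Vera beat: Carmen, Gita.
Tariq beat: Carmen, Soren, Gita, Vera.
Both beat: Carmen, Gita — 2.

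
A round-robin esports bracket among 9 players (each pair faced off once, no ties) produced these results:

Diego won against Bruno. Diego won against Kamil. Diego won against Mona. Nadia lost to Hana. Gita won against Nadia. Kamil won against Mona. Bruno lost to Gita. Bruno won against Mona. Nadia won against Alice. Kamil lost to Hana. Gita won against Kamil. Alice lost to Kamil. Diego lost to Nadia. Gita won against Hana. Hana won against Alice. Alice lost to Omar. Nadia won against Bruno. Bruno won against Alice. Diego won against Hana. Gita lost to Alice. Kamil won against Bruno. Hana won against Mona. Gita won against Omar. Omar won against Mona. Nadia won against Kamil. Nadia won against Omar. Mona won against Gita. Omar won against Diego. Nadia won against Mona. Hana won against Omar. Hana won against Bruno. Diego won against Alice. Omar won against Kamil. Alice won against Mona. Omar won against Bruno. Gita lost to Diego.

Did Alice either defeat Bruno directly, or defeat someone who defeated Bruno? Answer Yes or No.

Yes

Alice did not beat Bruno directly.
Alice beat Gita, Mona. Of those, Gita beat Bruno.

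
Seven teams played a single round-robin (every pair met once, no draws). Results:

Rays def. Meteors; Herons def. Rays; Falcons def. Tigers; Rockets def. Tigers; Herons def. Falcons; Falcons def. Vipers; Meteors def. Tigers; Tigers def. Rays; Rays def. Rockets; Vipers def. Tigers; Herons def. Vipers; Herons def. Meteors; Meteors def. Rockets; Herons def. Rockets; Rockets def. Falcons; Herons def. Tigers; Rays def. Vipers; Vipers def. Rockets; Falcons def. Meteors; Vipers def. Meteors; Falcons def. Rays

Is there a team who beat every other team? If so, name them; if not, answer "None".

Herons has 6 wins out of 6 opponents — a perfect record.

Herons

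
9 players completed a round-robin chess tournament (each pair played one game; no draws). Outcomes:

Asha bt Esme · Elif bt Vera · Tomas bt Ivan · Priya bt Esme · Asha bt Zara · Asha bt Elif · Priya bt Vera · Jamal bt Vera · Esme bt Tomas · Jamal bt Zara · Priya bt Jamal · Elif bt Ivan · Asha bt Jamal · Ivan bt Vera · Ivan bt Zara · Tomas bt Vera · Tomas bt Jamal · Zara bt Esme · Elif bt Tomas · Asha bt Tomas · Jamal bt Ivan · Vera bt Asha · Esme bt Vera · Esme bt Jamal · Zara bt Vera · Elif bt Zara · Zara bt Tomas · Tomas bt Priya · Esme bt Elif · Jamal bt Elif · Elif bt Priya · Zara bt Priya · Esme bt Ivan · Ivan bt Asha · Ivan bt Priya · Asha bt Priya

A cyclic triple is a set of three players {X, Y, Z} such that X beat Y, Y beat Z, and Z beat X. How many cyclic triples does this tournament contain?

22

Win totals: Esme 5, Asha 6, Priya 3, Vera 1, Elif 5, Zara 4, Tomas 4, Jamal 4, Ivan 4.
A player with w wins dominates both others in C(w,2) triples; summing gives 10 + 15 + 3 + 0 + 10 + 6 + 6 + 6 + 6 = 62 transitive triples.
Total triples C(9,3) = 84, so cyclic triples = 84 − 62 = 22.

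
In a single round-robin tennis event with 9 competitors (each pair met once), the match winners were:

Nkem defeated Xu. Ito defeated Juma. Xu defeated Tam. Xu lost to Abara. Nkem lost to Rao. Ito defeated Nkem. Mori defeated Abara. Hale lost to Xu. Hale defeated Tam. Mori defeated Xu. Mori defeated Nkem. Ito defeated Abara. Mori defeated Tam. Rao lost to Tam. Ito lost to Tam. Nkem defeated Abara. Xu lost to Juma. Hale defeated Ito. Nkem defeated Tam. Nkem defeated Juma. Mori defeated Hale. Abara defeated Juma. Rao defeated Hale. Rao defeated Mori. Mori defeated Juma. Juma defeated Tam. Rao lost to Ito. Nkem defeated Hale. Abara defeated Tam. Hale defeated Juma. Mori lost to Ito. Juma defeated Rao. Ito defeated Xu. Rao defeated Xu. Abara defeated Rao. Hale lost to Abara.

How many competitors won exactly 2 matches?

Win totals: Abara 5, Nkem 5, Rao 4, Juma 3, Tam 2, Ito 6, Xu 2, Hale 3, Mori 6.
Exactly 2: Tam, Xu — 2 competitors.

2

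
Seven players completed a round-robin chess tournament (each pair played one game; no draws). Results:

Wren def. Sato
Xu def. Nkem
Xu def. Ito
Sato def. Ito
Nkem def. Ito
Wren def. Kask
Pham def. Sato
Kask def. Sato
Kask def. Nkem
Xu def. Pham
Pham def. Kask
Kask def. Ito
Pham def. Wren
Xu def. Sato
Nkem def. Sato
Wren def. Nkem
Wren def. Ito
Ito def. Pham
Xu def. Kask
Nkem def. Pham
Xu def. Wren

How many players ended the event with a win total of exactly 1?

2

Win totals: Ito 1, Sato 1, Wren 4, Pham 3, Nkem 3, Kask 3, Xu 6.
Exactly 1: Ito, Sato — 2 players.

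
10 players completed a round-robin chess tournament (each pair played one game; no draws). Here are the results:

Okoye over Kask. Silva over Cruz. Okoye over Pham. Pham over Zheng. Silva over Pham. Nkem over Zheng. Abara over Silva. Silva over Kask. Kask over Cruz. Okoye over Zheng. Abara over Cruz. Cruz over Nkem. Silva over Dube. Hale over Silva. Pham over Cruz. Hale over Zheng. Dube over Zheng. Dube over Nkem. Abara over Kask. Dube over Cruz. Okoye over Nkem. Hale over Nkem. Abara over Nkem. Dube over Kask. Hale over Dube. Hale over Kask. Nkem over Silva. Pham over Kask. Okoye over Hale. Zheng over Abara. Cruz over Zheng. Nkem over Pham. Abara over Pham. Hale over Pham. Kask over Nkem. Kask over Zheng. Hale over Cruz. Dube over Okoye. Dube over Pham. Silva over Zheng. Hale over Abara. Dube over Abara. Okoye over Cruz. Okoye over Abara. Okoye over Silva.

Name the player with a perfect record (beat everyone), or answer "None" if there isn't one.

Highest win total is Okoye with 8 (out of 9 possible).
Okoye lost to Dube, so no player went undefeated.

None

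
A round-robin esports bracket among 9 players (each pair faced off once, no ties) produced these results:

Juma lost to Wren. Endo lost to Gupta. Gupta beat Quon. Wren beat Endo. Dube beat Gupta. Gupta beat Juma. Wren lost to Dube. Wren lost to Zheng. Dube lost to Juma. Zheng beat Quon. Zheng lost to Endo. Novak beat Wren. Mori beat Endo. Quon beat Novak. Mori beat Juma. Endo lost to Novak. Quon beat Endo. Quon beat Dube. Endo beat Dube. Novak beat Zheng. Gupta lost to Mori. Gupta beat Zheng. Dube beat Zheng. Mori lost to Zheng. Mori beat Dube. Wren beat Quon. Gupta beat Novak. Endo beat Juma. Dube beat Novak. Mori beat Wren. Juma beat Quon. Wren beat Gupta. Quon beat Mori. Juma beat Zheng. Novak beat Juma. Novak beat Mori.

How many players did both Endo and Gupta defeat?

2

Endo beat: Juma, Zheng, Dube.
Gupta beat: Endo, Juma, Quon, Zheng, Novak.
Both beat: Juma, Zheng — 2.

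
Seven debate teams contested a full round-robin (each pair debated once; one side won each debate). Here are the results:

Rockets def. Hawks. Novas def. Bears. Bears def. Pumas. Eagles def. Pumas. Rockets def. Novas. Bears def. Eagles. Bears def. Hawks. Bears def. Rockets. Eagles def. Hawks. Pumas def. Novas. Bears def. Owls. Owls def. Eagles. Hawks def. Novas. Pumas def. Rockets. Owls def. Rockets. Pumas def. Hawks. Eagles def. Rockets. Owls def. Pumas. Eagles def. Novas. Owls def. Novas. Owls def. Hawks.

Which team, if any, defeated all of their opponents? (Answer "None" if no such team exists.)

None

Highest win total is Owls with 5 (out of 6 possible).
Owls lost to Bears, so no team went undefeated.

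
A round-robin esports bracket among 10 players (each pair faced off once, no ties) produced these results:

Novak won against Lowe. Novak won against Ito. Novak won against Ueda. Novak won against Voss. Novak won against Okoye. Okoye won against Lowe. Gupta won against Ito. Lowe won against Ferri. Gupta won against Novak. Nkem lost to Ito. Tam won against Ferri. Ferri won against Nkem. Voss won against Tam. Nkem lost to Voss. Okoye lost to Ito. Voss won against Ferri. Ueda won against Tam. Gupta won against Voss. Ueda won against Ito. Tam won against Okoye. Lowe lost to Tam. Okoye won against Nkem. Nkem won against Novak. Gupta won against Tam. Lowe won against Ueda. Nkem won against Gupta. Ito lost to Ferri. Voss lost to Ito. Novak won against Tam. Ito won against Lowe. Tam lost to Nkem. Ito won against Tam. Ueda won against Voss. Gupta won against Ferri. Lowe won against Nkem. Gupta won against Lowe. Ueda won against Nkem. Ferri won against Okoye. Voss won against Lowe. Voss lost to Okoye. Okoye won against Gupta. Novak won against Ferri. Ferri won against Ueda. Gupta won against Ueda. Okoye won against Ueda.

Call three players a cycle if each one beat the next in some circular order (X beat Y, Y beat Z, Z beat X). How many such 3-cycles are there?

31

Win totals: Nkem 3, Ferri 4, Okoye 5, Tam 3, Novak 7, Lowe 3, Ito 5, Ueda 4, Voss 4, Gupta 7.
A player with w wins dominates both others in C(w,2) triples; summing gives 3 + 6 + 10 + 3 + 21 + 3 + 10 + 6 + 6 + 21 = 89 transitive triples.
Total triples C(10,3) = 120, so cyclic triples = 120 − 89 = 31.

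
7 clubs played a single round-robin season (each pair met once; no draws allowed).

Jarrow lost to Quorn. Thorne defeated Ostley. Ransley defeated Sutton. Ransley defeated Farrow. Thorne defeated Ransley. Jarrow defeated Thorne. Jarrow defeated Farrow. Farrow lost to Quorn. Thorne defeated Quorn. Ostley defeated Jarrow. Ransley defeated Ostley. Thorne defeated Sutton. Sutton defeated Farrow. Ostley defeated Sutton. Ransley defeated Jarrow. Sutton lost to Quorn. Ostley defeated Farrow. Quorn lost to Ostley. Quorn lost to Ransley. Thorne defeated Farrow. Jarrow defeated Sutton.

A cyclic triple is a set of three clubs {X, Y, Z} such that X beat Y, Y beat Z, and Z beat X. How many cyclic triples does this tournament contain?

Win totals: Ransley 5, Farrow 0, Thorne 5, Quorn 3, Sutton 1, Ostley 4, Jarrow 3.
A club with w wins dominates both others in C(w,2) triples; summing gives 10 + 0 + 10 + 3 + 0 + 6 + 3 = 32 transitive triples.
Total triples C(7,3) = 35, so cyclic triples = 35 − 32 = 3.

3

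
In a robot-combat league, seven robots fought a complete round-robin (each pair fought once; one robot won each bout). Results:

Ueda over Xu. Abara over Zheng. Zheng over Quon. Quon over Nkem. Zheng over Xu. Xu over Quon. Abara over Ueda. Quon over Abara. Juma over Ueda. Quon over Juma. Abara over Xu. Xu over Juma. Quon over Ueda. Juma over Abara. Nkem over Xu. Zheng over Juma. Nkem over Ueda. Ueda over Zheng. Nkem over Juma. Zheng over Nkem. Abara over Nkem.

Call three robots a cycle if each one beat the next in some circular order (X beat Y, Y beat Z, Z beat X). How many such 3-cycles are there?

11

Win totals: Nkem 3, Ueda 2, Juma 2, Xu 2, Zheng 4, Abara 4, Quon 4.
A robot with w wins dominates both others in C(w,2) triples; summing gives 3 + 1 + 1 + 1 + 6 + 6 + 6 = 24 transitive triples.
Total triples C(7,3) = 35, so cyclic triples = 35 − 24 = 11.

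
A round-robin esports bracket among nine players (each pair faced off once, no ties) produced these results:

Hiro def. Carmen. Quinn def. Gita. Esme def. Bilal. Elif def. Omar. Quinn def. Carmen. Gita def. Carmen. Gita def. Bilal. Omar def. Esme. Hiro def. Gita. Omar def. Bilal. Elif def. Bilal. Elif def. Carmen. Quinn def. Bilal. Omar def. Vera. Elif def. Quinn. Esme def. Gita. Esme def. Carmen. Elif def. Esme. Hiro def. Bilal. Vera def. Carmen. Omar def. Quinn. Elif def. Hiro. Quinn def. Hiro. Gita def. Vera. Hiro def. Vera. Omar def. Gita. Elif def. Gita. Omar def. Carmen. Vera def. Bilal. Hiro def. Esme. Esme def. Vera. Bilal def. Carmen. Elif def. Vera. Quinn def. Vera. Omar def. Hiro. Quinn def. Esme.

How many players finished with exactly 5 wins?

Win totals: Carmen 0, Quinn 6, Esme 4, Vera 2, Omar 7, Hiro 5, Bilal 1, Gita 3, Elif 8.
Exactly 5: Hiro — 1 player.

1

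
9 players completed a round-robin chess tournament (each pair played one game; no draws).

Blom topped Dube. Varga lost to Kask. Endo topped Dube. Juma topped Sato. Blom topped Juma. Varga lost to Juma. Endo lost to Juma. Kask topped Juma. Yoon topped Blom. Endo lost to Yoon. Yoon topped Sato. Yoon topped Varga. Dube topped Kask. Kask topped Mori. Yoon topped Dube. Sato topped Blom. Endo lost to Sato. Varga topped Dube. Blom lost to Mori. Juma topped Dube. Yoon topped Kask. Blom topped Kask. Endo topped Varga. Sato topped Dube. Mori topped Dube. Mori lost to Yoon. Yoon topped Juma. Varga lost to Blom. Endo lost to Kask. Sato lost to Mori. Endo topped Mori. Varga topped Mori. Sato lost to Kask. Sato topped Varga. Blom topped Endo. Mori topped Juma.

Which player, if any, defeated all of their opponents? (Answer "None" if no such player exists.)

Yoon has 8 wins out of 8 opponents — a perfect record.

Yoon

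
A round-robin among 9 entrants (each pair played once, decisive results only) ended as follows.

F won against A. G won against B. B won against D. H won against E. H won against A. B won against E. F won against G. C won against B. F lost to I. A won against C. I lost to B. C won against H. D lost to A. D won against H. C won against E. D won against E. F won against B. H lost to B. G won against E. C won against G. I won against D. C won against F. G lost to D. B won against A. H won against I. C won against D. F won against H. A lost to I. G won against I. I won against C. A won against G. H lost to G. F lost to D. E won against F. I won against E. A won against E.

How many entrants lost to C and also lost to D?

4

C beat: B, D, E, F, G, H.
D beat: E, F, G, H.
Both beat: E, F, G, H — 4.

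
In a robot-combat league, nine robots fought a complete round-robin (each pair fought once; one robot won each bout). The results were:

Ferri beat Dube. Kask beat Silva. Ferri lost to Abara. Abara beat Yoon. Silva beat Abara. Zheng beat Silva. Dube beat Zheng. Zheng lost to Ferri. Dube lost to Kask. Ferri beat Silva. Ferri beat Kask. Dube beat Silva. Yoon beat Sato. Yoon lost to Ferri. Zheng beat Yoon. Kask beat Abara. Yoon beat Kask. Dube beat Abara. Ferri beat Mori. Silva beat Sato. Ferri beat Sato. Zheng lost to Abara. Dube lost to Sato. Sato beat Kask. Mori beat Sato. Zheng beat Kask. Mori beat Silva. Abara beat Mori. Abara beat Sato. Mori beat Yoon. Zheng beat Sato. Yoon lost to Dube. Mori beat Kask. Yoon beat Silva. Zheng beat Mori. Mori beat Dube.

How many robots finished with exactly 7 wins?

Win totals: Abara 5, Silva 2, Kask 3, Sato 2, Yoon 3, Ferri 7, Dube 4, Mori 5, Zheng 5.
Exactly 7: Ferri — 1 robot.

1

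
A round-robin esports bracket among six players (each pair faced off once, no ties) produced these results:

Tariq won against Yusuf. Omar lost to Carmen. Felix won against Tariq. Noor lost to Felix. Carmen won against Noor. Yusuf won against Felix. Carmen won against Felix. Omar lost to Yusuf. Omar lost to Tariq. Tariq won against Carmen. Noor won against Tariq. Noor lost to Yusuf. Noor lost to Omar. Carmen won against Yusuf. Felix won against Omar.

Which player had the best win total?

Carmen

Win totals: Omar 1, Felix 3, Carmen 4, Tariq 3, Yusuf 3, Noor 1.
Carmen leads with 4 wins (next highest: 3).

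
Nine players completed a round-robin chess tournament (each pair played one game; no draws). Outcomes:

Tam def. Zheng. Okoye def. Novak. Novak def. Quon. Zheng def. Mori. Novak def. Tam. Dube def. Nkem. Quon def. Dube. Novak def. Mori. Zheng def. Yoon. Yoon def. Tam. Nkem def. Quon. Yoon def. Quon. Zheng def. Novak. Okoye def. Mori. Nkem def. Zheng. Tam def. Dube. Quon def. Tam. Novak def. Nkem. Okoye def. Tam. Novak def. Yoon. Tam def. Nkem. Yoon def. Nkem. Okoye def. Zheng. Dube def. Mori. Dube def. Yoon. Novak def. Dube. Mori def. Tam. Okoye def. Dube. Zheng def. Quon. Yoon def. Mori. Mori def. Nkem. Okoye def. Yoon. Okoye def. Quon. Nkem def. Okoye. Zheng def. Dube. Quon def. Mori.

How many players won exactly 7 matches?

Win totals: Mori 2, Okoye 7, Yoon 4, Novak 6, Tam 3, Dube 3, Zheng 5, Quon 3, Nkem 3.
Exactly 7: Okoye — 1 player.

1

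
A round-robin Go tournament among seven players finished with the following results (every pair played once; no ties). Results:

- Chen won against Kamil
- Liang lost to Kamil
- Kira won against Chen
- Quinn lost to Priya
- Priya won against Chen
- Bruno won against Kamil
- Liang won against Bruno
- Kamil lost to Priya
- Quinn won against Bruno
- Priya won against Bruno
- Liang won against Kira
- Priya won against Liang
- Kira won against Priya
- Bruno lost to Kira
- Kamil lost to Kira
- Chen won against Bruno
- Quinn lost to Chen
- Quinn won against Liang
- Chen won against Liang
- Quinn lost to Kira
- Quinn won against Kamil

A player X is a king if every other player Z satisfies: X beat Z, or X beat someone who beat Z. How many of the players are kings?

Kira reaches everyone (king).
Bruno cannot reach Kira, Quinn, Priya, Chen in two steps.
Quinn cannot reach Priya, Chen in two steps.
Kamil cannot reach Quinn, Priya, Chen in two steps.
Liang reaches everyone (king).
Priya reaches everyone (king).
Chen cannot reach Priya in two steps.
Kings: Kira, Liang, Priya — 3.

3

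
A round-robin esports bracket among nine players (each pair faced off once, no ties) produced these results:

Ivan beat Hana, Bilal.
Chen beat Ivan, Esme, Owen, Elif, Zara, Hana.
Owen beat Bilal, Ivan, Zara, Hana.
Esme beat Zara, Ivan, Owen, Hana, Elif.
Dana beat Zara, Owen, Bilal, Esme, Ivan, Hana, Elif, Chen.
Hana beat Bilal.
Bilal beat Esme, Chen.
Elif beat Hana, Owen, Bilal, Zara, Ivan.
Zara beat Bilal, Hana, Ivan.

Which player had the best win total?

Win totals: Chen 6, Dana 8, Elif 5, Hana 1, Ivan 2, Owen 4, Bilal 2, Esme 5, Zara 3.
Dana leads with 8 wins (next highest: 6).

Dana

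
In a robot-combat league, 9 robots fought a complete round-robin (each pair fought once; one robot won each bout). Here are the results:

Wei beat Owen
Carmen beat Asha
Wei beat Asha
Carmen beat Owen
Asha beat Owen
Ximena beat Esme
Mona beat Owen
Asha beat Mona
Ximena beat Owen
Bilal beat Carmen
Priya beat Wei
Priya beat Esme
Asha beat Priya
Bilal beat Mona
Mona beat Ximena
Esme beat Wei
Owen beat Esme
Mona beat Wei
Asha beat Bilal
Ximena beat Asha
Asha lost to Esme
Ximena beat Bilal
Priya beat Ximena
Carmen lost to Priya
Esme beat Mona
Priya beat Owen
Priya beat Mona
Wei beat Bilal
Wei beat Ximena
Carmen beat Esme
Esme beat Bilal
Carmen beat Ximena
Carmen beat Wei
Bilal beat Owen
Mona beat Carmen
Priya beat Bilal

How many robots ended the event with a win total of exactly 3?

1

Win totals: Ximena 4, Wei 4, Priya 7, Carmen 5, Owen 1, Mona 4, Bilal 3, Esme 4, Asha 4.
Exactly 3: Bilal — 1 robot.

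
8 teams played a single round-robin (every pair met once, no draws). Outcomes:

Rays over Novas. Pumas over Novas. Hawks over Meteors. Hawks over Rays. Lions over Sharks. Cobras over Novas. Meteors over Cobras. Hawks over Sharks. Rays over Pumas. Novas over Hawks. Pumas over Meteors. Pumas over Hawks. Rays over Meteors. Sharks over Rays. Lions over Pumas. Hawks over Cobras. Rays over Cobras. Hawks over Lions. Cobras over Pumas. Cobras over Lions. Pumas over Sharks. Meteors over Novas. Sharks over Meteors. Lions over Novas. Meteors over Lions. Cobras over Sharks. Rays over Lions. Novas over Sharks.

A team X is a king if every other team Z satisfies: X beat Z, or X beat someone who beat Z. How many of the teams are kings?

Cobras reaches everyone (king).
Rays reaches everyone (king).
Sharks cannot reach Hawks in two steps.
Meteors cannot reach Rays in two steps.
Hawks reaches everyone (king).
Pumas reaches everyone (king).
Novas cannot reach Pumas in two steps.
Lions cannot reach Cobras in two steps.
Kings: Cobras, Rays, Hawks, Pumas — 4.

4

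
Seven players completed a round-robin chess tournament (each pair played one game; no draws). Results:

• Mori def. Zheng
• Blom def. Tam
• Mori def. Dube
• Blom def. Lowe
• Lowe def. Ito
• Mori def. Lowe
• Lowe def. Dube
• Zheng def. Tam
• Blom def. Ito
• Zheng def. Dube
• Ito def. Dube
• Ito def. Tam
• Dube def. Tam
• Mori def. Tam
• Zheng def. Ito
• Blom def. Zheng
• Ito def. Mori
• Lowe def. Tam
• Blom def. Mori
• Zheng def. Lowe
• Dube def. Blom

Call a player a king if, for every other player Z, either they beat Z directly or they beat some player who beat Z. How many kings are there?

5

Zheng reaches everyone (king).
Mori reaches everyone (king).
Lowe cannot reach Zheng in two steps.
Blom reaches everyone (king).
Tam cannot reach Zheng, Mori, Lowe, Blom, Dube, Ito in two steps.
Dube reaches everyone (king).
Ito reaches everyone (king).
Kings: Zheng, Mori, Blom, Dube, Ito — 5.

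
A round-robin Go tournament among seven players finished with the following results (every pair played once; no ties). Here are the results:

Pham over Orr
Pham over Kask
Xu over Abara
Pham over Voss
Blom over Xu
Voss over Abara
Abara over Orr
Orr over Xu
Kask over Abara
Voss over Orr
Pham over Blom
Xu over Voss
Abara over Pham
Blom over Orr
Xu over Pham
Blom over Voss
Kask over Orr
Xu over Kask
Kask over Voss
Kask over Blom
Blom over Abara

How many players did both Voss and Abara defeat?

1

Voss beat: Orr, Abara.
Abara beat: Orr, Pham.
Both beat: Orr — 1.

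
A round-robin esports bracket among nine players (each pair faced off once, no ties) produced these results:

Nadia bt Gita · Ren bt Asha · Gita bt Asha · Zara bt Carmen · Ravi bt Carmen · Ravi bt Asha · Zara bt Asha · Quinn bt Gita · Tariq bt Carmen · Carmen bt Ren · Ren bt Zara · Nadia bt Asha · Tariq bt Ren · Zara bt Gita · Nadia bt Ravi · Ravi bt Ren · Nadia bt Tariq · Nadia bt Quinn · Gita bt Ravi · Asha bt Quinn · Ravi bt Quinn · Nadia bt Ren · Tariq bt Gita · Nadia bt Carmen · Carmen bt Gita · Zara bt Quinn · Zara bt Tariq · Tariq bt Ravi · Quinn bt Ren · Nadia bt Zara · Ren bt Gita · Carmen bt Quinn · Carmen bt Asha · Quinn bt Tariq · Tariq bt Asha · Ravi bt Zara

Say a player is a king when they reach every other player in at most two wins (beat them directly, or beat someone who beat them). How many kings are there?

1

Tariq cannot reach Nadia in two steps.
Gita cannot reach Tariq, Nadia in two steps.
Nadia reaches everyone (king).
Carmen cannot reach Nadia in two steps.
Asha cannot reach Nadia, Carmen, Ravi, Zara in two steps.
Ren cannot reach Nadia in two steps.
Ravi cannot reach Nadia in two steps.
Quinn cannot reach Nadia in two steps.
Zara cannot reach Nadia in two steps.
Kings: Nadia — 1.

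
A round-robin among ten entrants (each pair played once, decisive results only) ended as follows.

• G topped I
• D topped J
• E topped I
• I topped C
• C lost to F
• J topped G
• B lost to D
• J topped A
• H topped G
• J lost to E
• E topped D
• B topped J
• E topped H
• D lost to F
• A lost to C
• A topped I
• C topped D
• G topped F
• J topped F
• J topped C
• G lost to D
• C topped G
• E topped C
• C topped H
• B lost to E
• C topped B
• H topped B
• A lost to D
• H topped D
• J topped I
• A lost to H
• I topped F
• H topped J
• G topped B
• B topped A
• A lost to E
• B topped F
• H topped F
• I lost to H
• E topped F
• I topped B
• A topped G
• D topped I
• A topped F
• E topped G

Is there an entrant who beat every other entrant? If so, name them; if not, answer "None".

E has 9 wins out of 9 opponents — a perfect record.

E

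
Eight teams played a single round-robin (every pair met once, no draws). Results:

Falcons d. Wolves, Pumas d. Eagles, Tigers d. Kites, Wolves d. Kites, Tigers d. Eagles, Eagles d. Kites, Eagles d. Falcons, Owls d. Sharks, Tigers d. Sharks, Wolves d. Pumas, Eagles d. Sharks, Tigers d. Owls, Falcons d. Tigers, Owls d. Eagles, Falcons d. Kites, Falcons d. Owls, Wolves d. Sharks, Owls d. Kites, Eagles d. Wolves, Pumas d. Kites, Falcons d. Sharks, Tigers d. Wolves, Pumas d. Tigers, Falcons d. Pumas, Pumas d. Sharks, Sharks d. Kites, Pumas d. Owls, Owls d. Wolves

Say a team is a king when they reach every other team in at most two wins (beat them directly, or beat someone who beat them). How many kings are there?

4

Owls cannot reach Tigers in two steps.
Kites cannot reach Owls, Eagles, Sharks, Falcons, Tigers, Wolves, Pumas in two steps.
Eagles reaches everyone (king).
Sharks cannot reach Owls, Eagles, Falcons, Tigers, Wolves, Pumas in two steps.
Falcons reaches everyone (king).
Tigers reaches everyone (king).
Wolves cannot reach Falcons in two steps.
Pumas reaches everyone (king).
Kings: Eagles, Falcons, Tigers, Pumas — 4.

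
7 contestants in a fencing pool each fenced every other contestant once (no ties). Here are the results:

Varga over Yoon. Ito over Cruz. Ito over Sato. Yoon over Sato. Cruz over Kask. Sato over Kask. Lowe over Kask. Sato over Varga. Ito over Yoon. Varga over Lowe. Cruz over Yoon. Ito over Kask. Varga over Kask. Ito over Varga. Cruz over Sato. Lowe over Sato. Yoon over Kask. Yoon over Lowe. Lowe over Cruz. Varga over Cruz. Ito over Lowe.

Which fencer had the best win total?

Win totals: Lowe 3, Sato 2, Kask 0, Cruz 3, Ito 6, Varga 4, Yoon 3.
Ito leads with 6 wins (next highest: 4).

Ito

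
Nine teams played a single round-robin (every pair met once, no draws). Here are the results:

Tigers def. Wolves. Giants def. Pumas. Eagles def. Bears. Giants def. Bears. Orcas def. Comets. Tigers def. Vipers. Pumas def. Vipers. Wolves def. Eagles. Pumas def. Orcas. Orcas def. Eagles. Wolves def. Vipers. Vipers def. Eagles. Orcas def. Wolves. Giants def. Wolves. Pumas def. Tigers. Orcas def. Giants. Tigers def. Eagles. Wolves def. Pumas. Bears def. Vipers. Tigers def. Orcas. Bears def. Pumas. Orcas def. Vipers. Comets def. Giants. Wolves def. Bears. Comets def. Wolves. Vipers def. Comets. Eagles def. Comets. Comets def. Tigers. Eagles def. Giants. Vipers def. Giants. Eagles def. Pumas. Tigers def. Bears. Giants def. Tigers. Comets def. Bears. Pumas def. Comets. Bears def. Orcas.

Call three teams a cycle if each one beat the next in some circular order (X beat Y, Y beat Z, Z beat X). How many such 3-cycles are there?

Win totals: Eagles 4, Bears 3, Orcas 5, Pumas 4, Vipers 3, Giants 4, Comets 4, Tigers 5, Wolves 4.
A team with w wins dominates both others in C(w,2) triples; summing gives 6 + 3 + 10 + 6 + 3 + 6 + 6 + 10 + 6 = 56 transitive triples.
Total triples C(9,3) = 84, so cyclic triples = 84 − 56 = 28.

28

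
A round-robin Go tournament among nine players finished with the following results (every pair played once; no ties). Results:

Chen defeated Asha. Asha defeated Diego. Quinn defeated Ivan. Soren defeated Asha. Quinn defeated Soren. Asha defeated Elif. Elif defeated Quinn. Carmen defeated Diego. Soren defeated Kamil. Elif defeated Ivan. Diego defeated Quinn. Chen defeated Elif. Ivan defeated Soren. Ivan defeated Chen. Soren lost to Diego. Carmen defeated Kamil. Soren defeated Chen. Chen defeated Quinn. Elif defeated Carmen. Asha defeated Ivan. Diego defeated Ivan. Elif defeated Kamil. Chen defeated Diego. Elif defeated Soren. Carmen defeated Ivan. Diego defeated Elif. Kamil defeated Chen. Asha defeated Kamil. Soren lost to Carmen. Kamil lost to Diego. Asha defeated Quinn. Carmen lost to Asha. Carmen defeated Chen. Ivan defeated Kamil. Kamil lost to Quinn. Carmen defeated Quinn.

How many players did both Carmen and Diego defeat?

4

Carmen beat: Chen, Quinn, Diego, Soren, Kamil, Ivan.
Diego beat: Elif, Quinn, Soren, Kamil, Ivan.
Both beat: Quinn, Soren, Kamil, Ivan — 4.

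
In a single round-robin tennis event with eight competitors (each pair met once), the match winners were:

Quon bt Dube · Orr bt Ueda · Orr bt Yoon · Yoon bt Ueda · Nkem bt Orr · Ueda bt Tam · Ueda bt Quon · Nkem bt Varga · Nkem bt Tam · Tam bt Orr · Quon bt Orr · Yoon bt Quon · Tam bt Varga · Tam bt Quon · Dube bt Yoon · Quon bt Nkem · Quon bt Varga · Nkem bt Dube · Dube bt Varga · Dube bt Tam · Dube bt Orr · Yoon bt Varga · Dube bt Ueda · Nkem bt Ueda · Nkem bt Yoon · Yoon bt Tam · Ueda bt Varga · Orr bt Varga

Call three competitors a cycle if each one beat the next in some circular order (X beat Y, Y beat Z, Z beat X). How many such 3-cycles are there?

10

Win totals: Dube 5, Quon 4, Nkem 6, Tam 3, Yoon 4, Ueda 3, Varga 0, Orr 3.
A competitor with w wins dominates both others in C(w,2) triples; summing gives 10 + 6 + 15 + 3 + 6 + 3 + 0 + 3 = 46 transitive triples.
Total triples C(8,3) = 56, so cyclic triples = 56 − 46 = 10.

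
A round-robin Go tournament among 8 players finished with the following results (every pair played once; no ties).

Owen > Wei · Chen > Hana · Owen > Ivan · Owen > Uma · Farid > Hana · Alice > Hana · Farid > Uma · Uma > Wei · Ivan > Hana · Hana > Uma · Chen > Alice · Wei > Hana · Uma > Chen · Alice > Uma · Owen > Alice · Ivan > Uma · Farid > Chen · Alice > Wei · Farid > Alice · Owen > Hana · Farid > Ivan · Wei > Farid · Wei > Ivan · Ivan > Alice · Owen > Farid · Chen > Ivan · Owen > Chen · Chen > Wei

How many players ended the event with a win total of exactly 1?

1

Win totals: Ivan 3, Chen 4, Uma 2, Alice 3, Owen 7, Farid 5, Wei 3, Hana 1.
Exactly 1: Hana — 1 player.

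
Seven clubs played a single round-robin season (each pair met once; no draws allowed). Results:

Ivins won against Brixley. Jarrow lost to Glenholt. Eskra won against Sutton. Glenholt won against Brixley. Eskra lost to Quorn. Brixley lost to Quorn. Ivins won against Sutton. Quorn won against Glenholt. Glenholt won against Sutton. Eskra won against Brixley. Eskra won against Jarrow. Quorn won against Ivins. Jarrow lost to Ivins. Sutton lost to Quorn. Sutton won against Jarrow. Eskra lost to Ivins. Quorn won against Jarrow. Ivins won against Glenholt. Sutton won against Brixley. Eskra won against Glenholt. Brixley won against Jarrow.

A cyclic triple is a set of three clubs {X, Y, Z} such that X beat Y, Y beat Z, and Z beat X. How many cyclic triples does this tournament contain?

Win totals: Brixley 1, Glenholt 3, Jarrow 0, Quorn 6, Eskra 4, Sutton 2, Ivins 5.
A club with w wins dominates both others in C(w,2) triples; summing gives 0 + 3 + 0 + 15 + 6 + 1 + 10 = 35 transitive triples.
Total triples C(7,3) = 35, so cyclic triples = 35 − 35 = 0.

0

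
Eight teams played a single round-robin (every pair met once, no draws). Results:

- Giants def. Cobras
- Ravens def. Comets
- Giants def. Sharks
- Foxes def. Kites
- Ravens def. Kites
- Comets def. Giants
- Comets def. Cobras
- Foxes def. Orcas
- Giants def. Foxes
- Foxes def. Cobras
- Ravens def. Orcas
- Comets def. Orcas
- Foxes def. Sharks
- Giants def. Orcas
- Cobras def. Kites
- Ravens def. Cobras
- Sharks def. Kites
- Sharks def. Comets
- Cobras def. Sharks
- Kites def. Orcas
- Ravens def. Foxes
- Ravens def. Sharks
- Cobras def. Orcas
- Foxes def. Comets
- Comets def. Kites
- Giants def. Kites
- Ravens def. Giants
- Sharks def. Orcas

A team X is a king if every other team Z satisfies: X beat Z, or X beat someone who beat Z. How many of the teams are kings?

Ravens reaches everyone (king).
Giants cannot reach Ravens in two steps.
Foxes cannot reach Ravens in two steps.
Cobras cannot reach Ravens, Giants, Foxes in two steps.
Sharks cannot reach Ravens, Foxes in two steps.
Comets cannot reach Ravens in two steps.
Kites cannot reach Ravens, Giants, Foxes, Cobras, Sharks, Comets in two steps.
Orcas cannot reach Ravens, Giants, Foxes, Cobras, Sharks, Comets, Kites in two steps.
Kings: Ravens — 1.

1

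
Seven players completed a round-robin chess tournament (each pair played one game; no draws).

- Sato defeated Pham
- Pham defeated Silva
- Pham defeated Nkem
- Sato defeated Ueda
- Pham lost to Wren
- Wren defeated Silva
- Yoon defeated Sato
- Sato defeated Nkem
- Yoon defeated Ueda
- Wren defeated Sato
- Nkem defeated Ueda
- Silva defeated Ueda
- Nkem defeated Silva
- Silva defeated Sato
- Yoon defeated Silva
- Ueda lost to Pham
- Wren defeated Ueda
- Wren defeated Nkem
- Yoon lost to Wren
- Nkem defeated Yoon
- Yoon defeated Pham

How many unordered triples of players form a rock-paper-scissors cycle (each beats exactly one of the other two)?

4

Win totals: Nkem 3, Wren 6, Silva 2, Sato 3, Pham 3, Yoon 4, Ueda 0.
A player with w wins dominates both others in C(w,2) triples; summing gives 3 + 15 + 1 + 3 + 3 + 6 + 0 = 31 transitive triples.
Total triples C(7,3) = 35, so cyclic triples = 35 − 31 = 4.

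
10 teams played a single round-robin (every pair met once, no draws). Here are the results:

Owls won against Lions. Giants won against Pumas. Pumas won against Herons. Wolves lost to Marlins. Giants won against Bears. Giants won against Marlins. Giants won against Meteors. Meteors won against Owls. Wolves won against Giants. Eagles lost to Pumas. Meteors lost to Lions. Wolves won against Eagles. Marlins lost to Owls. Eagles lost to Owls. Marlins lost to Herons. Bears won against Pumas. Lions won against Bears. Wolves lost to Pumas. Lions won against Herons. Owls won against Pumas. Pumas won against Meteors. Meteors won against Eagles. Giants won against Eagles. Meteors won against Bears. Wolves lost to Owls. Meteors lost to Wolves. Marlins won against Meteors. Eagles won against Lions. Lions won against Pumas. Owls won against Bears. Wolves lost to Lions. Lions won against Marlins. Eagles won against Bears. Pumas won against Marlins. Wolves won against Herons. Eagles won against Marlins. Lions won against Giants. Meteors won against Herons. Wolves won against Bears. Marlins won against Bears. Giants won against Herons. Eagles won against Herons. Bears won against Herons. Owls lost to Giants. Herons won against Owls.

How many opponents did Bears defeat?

Bears' results: beat Herons, Pumas; lost to Giants, Lions, Wolves, Owls, Eagles, Marlins, Meteors.
That is 2 wins.

2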